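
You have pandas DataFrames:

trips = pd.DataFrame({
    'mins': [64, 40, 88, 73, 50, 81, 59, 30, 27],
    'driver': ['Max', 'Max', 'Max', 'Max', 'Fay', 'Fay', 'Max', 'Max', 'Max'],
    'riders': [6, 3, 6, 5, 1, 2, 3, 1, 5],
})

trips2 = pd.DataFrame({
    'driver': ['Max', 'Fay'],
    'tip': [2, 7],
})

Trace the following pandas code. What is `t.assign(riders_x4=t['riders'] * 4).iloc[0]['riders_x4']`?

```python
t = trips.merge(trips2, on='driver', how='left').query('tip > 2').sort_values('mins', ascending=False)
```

8

merge on 'driver' (how='left') → 9 rows:
   mins driver  riders  tip
0    64    Max       6    2
1    40    Max       3    2
2    88    Max       6    2
3    73    Max       5    2
4    50    Fay       1    7
5    81    Fay       2    7
6    59    Max       3    2
7    30    Max       1    2
8    27    Max       5    2
filter rows where tip > 2:
   mins driver  riders  tip
4    50    Fay       1    7
5    81    Fay       2    7
sort by mins descending:
   mins driver  riders  tip
5    81    Fay       2    7
4    50    Fay       1    7
add column riders_x4 = t['riders'] * 4:
   mins driver  riders  tip  riders_x4
5    81    Fay       2    7          8
4    50    Fay       1    7          4
Reading off the value at position 0, column 'riders_x4', we get 8.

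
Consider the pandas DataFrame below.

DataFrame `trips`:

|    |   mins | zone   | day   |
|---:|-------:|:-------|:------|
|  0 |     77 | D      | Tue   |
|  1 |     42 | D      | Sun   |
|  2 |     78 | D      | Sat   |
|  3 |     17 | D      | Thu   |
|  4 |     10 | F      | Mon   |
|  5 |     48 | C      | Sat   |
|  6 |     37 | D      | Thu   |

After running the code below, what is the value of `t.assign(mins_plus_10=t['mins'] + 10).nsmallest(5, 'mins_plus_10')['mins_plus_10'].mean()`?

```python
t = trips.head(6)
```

take first 6 rows:
   mins zone  day
0    77    D  Tue
1    42    D  Sun
2    78    D  Sat
3    17    D  Thu
4    10    F  Mon
5    48    C  Sat
add column mins_plus_10 = t['mins'] + 10:
   mins zone  day  mins_plus_10
0    77    D  Tue            87
1    42    D  Sun            52
2    78    D  Sat            88
3    17    D  Thu            27
4    10    F  Mon            20
5    48    C  Sat            58
take 5 rows with smallest mins_plus_10:
   mins zone  day  mins_plus_10
4    10    F  Mon            20
3    17    D  Thu            27
1    42    D  Sun            52
5    48    C  Sat            58
0    77    D  Tue            87
mean of column 'mins_plus_10' → 48.8

48.8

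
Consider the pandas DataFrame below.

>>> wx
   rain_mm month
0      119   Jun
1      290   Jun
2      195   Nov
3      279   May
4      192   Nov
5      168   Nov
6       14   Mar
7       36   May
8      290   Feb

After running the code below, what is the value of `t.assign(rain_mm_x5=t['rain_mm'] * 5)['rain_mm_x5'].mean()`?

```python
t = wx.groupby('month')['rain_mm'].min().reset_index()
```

627.0

group by month, min of rain_mm:
month
Feb    290
Jun    119
Mar     14
May     36
Nov    168
Name: rain_mm, dtype: int64
reset_index():
  month  rain_mm
0   Feb      290
1   Jun      119
2   Mar       14
3   May       36
4   Nov      168
add column rain_mm_x5 = t['rain_mm'] * 5:
  month  rain_mm  rain_mm_x5
0   Feb      290        1450
1   Jun      119         595
2   Mar       14          70
3   May       36         180
4   Nov      168         840
Finally, mean of column 'rain_mm_x5' = 627.0.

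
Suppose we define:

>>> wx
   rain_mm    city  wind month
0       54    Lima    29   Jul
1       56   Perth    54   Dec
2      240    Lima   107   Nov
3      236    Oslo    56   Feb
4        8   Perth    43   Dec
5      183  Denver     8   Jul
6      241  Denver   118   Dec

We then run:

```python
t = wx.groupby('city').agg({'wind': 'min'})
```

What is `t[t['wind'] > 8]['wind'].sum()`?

128

group by city, min of wind:
        wind
city        
Denver     8
Lima      29
Oslo      56
Perth     43
filter rows where wind > 8:
       wind
city       
Lima     29
Oslo     56
Perth    43
So sum() = 128.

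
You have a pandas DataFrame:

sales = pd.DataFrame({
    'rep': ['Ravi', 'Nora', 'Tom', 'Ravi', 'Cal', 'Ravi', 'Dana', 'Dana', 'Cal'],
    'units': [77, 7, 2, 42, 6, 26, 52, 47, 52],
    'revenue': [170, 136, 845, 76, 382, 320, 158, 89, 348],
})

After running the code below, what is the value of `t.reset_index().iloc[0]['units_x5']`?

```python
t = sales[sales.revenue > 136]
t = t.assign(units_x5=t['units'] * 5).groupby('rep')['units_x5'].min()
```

filter rows where revenue > 136:
    rep  units  revenue
0  Ravi     77      170
2   Tom      2      845
4   Cal      6      382
5  Ravi     26      320
6  Dana     52      158
8   Cal     52      348
add column units_x5 = t['units'] * 5:
    rep  units  revenue  units_x5
0  Ravi     77      170       385
2   Tom      2      845        10
4   Cal      6      382        30
5  Ravi     26      320       130
6  Dana     52      158       260
8   Cal     52      348       260
group by rep, min of units_x5:
rep
Cal      30
Dana    260
Ravi    130
Tom      10
Name: units_x5, dtype: int64
reset_index():
    rep  units_x5
0   Cal        30
1  Dana       260
2  Ravi       130
3   Tom        10

30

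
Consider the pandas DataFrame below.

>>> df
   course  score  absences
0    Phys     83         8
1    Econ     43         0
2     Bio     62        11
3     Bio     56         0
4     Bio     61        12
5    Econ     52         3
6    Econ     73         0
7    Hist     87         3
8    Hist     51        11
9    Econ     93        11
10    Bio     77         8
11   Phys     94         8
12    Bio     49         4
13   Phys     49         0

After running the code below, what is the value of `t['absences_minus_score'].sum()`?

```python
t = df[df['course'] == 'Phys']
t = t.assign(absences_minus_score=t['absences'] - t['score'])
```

-210

filter rows where course == 'Phys':
   course  score  absences
0    Phys     83         8
11   Phys     94         8
13   Phys     49         0
add column absences_minus_score = t['absences'] - t['score']:
   course  score  absences  absences_minus_score
0    Phys     83         8                   -75
11   Phys     94         8                   -86
13   Phys     49         0                   -49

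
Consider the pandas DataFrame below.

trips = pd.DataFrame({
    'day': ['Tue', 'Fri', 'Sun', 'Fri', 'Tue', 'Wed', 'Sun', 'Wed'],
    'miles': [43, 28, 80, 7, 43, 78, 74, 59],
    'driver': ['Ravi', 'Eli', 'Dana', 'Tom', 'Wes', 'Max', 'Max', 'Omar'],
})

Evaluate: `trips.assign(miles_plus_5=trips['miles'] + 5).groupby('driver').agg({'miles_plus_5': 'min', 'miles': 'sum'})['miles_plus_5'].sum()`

add column miles_plus_5 = trips['miles'] + 5:
   day  miles driver  miles_plus_5
0  Tue     43   Ravi            48
1  Fri     28    Eli            33
2  Sun     80   Dana            85
3  Fri      7    Tom            12
4  Tue     43    Wes            48
5  Wed     78    Max            83
6  Sun     74    Max            79
7  Wed     59   Omar            64
group by driver: min(miles_plus_5), sum(miles):
        miles_plus_5  miles
driver                     
Dana              85     80
Eli               33     28
Max               79    152
Omar              64     59
Ravi              48     43
Tom               12      7
Wes               48     43

369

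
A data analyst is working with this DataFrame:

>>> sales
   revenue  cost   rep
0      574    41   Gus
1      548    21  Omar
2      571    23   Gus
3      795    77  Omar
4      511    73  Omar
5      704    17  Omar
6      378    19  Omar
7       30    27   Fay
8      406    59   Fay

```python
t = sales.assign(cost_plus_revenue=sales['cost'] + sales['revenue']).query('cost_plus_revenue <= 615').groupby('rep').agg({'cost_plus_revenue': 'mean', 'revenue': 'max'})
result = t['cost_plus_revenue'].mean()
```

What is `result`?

460.722222222

add column cost_plus_revenue = sales['cost'] + sales['revenue']:
   revenue  cost   rep  cost_plus_revenue
0      574    41   Gus                615
1      548    21  Omar                569
2      571    23   Gus                594
3      795    77  Omar                872
4      511    73  Omar                584
5      704    17  Omar                721
6      378    19  Omar                397
7       30    27   Fay                 57
8      406    59   Fay                465
filter rows where cost_plus_revenue <= 615:
   revenue  cost   rep  cost_plus_revenue
0      574    41   Gus                615
1      548    21  Omar                569
2      571    23   Gus                594
4      511    73  Omar                584
6      378    19  Omar                397
7       30    27   Fay                 57
8      406    59   Fay                465
group by rep: mean(cost_plus_revenue), max(revenue):
      cost_plus_revenue  revenue
rep                             
Fay          261.000000      406
Gus          604.500000      574
Omar         516.666667      548
Then the mean of column 'cost_plus_revenue': 460.722222222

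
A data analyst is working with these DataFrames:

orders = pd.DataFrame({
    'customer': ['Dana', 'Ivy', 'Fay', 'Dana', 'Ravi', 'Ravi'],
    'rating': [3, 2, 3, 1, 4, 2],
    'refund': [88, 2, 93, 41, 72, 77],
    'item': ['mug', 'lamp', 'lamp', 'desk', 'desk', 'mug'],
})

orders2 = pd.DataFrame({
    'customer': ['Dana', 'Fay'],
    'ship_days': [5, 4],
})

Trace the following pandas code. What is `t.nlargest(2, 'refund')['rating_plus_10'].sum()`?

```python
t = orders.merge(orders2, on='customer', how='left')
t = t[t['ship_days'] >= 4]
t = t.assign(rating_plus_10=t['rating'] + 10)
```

26

merge on 'customer' (how='left') → 6 rows:
  customer  rating  refund  item  ship_days
0     Dana       3      88   mug        5.0
1      Ivy       2       2  lamp        NaN
2      Fay       3      93  lamp        4.0
3     Dana       1      41  desk        5.0
4     Ravi       4      72  desk        NaN
5     Ravi       2      77   mug        NaN
filter rows where ship_days >= 4:
  customer  rating  refund  item  ship_days
0     Dana       3      88   mug        5.0
2      Fay       3      93  lamp        4.0
3     Dana       1      41  desk        5.0
add column rating_plus_10 = t['rating'] + 10:
  customer  rating  refund  item  ship_days  rating_plus_10
0     Dana       3      88   mug        5.0              13
2      Fay       3      93  lamp        4.0              13
3     Dana       1      41  desk        5.0              11
take 2 rows with largest refund:
  customer  rating  refund  item  ship_days  rating_plus_10
2      Fay       3      93  lamp        4.0              13
0     Dana       3      88   mug        5.0              13
Reading off the sum of column 'rating_plus_10', we get 26.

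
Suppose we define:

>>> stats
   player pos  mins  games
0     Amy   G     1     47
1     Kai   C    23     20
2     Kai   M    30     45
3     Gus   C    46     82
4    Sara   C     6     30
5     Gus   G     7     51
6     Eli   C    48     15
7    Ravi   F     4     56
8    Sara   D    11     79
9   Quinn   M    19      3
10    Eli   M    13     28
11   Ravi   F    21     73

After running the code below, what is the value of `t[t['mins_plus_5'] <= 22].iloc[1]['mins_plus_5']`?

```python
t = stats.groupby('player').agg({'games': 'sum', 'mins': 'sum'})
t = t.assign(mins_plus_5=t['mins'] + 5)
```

22

group by player: sum(games), sum(mins):
        games  mins
player             
Amy        47     1
Eli        43    61
Gus       133    53
Kai        65    53
Quinn       3    19
Ravi      129    25
Sara      109    17
add column mins_plus_5 = t['mins'] + 5:
        games  mins  mins_plus_5
player                          
Amy        47     1            6
Eli        43    61           66
Gus       133    53           58
Kai        65    53           58
Quinn       3    19           24
Ravi      129    25           30
Sara      109    17           22
filter rows where mins_plus_5 <= 22:
        games  mins  mins_plus_5
player                          
Amy        47     1            6
Sara      109    17           22
Reading off the value at position 1, column 'mins_plus_5', we get 22.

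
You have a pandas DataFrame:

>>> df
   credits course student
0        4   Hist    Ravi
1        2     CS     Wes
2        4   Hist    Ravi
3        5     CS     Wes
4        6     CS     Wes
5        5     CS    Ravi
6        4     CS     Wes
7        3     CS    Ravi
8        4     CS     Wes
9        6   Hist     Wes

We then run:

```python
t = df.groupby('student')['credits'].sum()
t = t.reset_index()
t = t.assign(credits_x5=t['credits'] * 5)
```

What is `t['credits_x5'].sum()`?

group by student, sum of credits:
student
Ravi    16
Wes     27
Name: credits, dtype: int64
reset_index():
  student  credits
0    Ravi       16
1     Wes       27
add column credits_x5 = t['credits'] * 5:
  student  credits  credits_x5
0    Ravi       16          80
1     Wes       27         135
Taking the sum of column 'credits_x5' gives 215.

215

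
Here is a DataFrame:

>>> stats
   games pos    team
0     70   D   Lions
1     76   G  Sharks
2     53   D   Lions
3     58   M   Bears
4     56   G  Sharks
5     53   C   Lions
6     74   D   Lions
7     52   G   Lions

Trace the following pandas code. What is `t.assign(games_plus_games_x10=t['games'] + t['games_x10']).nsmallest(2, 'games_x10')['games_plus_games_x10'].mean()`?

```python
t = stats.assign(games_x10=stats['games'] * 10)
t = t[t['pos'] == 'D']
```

add column games_x10 = stats['games'] * 10:
   games pos    team  games_x10
0     70   D   Lions        700
1     76   G  Sharks        760
2     53   D   Lions        530
3     58   M   Bears        580
4     56   G  Sharks        560
5     53   C   Lions        530
6     74   D   Lions        740
7     52   G   Lions        520
filter rows where pos == 'D':
   games pos   team  games_x10
0     70   D  Lions        700
2     53   D  Lions        530
6     74   D  Lions        740
add column games_plus_games_x10 = t['games'] + t['games_x10']:
   games pos   team  games_x10  games_plus_games_x10
0     70   D  Lions        700                   770
2     53   D  Lions        530                   583
6     74   D  Lions        740                   814
take 2 rows with smallest games_x10:
   games pos   team  games_x10  games_plus_games_x10
2     53   D  Lions        530                   583
0     70   D  Lions        700                   770
Taking the mean of column 'games_plus_games_x10' gives 676.5.

676.5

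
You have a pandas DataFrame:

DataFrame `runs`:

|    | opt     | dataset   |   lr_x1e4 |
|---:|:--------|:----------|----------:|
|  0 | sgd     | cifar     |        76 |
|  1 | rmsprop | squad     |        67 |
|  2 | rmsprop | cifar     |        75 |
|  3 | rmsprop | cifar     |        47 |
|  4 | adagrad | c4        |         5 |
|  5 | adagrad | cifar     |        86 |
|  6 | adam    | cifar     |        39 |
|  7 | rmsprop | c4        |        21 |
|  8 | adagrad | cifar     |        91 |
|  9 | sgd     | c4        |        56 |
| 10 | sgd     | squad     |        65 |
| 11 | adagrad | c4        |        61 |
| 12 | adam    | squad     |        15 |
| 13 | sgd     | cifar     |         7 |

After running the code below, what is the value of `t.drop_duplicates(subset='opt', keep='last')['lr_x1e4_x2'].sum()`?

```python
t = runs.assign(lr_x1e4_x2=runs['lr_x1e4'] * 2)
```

208

add column lr_x1e4_x2 = runs['lr_x1e4'] * 2:
        opt dataset  lr_x1e4  lr_x1e4_x2
0       sgd   cifar       76         152
1   rmsprop   squad       67         134
2   rmsprop   cifar       75         150
3   rmsprop   cifar       47          94
4   adagrad      c4        5          10
5   adagrad   cifar       86         172
6      adam   cifar       39          78
7   rmsprop      c4       21          42
8   adagrad   cifar       91         182
9       sgd      c4       56         112
10      sgd   squad       65         130
11  adagrad      c4       61         122
12     adam   squad       15          30
13      sgd   cifar        7          14
drop duplicate opt (keep=last):
        opt dataset  lr_x1e4  lr_x1e4_x2
7   rmsprop      c4       21          42
11  adagrad      c4       61         122
12     adam   squad       15          30
13      sgd   cifar        7          14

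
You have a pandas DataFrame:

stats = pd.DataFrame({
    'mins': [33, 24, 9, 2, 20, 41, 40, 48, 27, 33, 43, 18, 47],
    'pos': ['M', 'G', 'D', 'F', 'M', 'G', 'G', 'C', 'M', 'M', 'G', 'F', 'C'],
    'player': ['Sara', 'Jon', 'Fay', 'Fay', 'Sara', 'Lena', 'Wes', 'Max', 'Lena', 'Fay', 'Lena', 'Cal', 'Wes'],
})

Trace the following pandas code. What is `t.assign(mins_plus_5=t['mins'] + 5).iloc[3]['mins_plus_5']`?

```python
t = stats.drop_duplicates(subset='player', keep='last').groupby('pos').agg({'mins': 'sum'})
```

58

drop duplicate player (keep=last):
    mins pos player
1     24   G    Jon
4     20   M   Sara
7     48   C    Max
9     33   M    Fay
10    43   G   Lena
11    18   F    Cal
12    47   C    Wes
group by pos, sum of mins:
     mins
pos      
C      95
F      18
G      67
M      53
add column mins_plus_5 = t['mins'] + 5:
     mins  mins_plus_5
pos                   
C      95          100
F      18           23
G      67           72
M      53           58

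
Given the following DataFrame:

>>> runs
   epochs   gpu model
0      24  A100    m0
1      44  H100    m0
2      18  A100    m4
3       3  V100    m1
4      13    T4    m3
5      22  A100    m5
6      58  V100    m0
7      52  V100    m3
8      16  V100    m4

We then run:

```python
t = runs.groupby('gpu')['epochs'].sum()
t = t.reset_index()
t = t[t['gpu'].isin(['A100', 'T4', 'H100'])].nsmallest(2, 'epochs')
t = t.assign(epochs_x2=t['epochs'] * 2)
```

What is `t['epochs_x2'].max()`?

88

group by gpu, sum of epochs:
gpu
A100     64
H100     44
T4       13
V100    129
Name: epochs, dtype: int64
reset_index():
    gpu  epochs
0  A100      64
1  H100      44
2    T4      13
3  V100     129
filter rows where gpu in ['A100', 'T4', 'H100']:
    gpu  epochs
0  A100      64
1  H100      44
2    T4      13
take 2 rows with smallest epochs:
    gpu  epochs
2    T4      13
1  H100      44
add column epochs_x2 = t['epochs'] * 2:
    gpu  epochs  epochs_x2
2    T4      13         26
1  H100      44         88
So max() = 88.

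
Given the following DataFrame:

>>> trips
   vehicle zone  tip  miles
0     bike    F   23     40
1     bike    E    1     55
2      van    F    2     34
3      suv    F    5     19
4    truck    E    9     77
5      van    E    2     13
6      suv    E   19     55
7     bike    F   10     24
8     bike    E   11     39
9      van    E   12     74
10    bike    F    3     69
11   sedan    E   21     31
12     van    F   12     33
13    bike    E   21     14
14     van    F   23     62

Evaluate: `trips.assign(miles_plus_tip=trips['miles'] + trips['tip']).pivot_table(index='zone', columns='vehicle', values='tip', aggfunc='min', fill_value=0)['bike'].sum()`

4

add column miles_plus_tip = trips['miles'] + trips['tip']:
   vehicle zone  tip  miles  miles_plus_tip
0     bike    F   23     40              63
1     bike    E    1     55              56
2      van    F    2     34              36
3      suv    F    5     19              24
4    truck    E    9     77              86
5      van    E    2     13              15
6      suv    E   19     55              74
7     bike    F   10     24              34
8     bike    E   11     39              50
9      van    E   12     74              86
10    bike    F    3     69              72
11   sedan    E   21     31              52
12     van    F   12     33              45
13    bike    E   21     14              35
14     van    F   23     62              85
pivot: rows=zone, cols=vehicle, min(tip):
vehicle  bike  sedan  suv  truck  van
zone                                 
E           1     21   19      9    2
F           3      0    5      0    2
sum of column 'bike' → 4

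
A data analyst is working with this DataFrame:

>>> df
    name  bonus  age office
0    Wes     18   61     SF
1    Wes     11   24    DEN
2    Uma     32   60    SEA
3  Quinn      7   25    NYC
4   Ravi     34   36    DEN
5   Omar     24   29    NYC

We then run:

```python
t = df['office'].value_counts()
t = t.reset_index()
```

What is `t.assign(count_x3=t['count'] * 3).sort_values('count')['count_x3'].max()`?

value_counts of office:
office
DEN    2
NYC    2
SF     1
SEA    1
Name: count, dtype: int64
reset_index():
  office  count
0    DEN      2
1    NYC      2
2     SF      1
3    SEA      1
add column count_x3 = t['count'] * 3:
  office  count  count_x3
0    DEN      2         6
1    NYC      2         6
2     SF      1         3
3    SEA      1         3
sort by count:
  office  count  count_x3
2     SF      1         3
3    SEA      1         3
0    DEN      2         6
1    NYC      2         6

6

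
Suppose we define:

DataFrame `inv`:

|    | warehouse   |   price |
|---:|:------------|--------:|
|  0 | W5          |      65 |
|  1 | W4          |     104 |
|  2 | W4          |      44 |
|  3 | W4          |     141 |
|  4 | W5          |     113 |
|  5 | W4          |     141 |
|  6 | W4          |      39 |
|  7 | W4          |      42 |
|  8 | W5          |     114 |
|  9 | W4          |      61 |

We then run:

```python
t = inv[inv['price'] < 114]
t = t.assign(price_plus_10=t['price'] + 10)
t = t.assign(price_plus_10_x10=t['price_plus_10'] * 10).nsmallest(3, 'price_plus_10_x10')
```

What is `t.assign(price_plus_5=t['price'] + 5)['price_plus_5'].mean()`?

filter rows where price < 114:
  warehouse  price
0        W5     65
1        W4    104
2        W4     44
4        W5    113
6        W4     39
7        W4     42
9        W4     61
add column price_plus_10 = t['price'] + 10:
  warehouse  price  price_plus_10
0        W5     65             75
1        W4    104            114
2        W4     44             54
4        W5    113            123
6        W4     39             49
7        W4     42             52
9        W4     61             71
add column price_plus_10_x10 = t['price_plus_10'] * 10:
  warehouse  price  price_plus_10  price_plus_10_x10
0        W5     65             75                750
1        W4    104            114               1140
2        W4     44             54                540
4        W5    113            123               1230
6        W4     39             49                490
7        W4     42             52                520
9        W4     61             71                710
take 3 rows with smallest price_plus_10_x10:
  warehouse  price  price_plus_10  price_plus_10_x10
6        W4     39             49                490
7        W4     42             52                520
2        W4     44             54                540
add column price_plus_5 = t['price'] + 5:
  warehouse  price  price_plus_10  price_plus_10_x10  price_plus_5
6        W4     39             49                490            44
7        W4     42             52                520            47
2        W4     44             54                540            49
mean of column 'price_plus_5' → 46.6666666667

46.6666666667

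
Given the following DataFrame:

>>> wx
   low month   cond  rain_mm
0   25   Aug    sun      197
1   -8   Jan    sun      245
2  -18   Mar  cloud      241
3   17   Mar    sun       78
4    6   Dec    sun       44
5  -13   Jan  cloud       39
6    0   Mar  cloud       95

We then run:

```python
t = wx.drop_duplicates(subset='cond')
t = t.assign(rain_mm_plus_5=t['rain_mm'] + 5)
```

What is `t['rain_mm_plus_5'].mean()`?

224.0

drop duplicate cond (keep=first):
   low month   cond  rain_mm
0   25   Aug    sun      197
2  -18   Mar  cloud      241
add column rain_mm_plus_5 = t['rain_mm'] + 5:
   low month   cond  rain_mm  rain_mm_plus_5
0   25   Aug    sun      197             202
2  -18   Mar  cloud      241             246
Taking the mean of column 'rain_mm_plus_5' gives 224.0.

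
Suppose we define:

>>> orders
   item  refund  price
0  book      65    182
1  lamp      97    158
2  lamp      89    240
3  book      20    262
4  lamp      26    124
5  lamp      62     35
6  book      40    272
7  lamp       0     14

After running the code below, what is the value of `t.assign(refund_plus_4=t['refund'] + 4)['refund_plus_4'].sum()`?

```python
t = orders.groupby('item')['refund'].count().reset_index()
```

16

group by item, count of refund:
item
book    3
lamp    5
Name: refund, dtype: int64
reset_index():
   item  refund
0  book       3
1  lamp       5
add column refund_plus_4 = t['refund'] + 4:
   item  refund  refund_plus_4
0  book       3              7
1  lamp       5              9
sum of column 'refund_plus_4' → 16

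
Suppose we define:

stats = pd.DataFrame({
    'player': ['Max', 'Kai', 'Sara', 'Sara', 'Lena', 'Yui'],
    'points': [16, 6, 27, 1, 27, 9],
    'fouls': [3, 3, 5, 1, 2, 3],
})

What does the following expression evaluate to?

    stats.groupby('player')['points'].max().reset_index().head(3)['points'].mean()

group by player, max of points:
player
Kai      6
Lena    27
Max     16
Sara    27
Yui      9
Name: points, dtype: int64
reset_index():
  player  points
0    Kai       6
1   Lena      27
2    Max      16
3   Sara      27
4    Yui       9
take first 3 rows:
  player  points
0    Kai       6
1   Lena      27
2    Max      16
Taking the mean of column 'points' gives 16.3333333333.

16.3333333333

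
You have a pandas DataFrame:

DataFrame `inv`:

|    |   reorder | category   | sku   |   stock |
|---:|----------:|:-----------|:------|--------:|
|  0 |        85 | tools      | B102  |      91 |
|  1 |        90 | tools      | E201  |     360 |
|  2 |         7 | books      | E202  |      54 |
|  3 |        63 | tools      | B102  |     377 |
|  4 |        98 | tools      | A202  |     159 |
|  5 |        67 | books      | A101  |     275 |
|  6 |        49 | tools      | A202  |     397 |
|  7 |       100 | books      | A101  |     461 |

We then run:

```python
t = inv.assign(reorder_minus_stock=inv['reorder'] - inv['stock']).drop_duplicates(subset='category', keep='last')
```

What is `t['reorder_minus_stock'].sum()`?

-709

add column reorder_minus_stock = inv['reorder'] - inv['stock']:
   reorder category   sku  stock  reorder_minus_stock
0       85    tools  B102     91                   -6
1       90    tools  E201    360                 -270
2        7    books  E202     54                  -47
3       63    tools  B102    377                 -314
4       98    tools  A202    159                  -61
5       67    books  A101    275                 -208
6       49    tools  A202    397                 -348
7      100    books  A101    461                 -361
drop duplicate category (keep=last):
   reorder category   sku  stock  reorder_minus_stock
6       49    tools  A202    397                 -348
7      100    books  A101    461                 -361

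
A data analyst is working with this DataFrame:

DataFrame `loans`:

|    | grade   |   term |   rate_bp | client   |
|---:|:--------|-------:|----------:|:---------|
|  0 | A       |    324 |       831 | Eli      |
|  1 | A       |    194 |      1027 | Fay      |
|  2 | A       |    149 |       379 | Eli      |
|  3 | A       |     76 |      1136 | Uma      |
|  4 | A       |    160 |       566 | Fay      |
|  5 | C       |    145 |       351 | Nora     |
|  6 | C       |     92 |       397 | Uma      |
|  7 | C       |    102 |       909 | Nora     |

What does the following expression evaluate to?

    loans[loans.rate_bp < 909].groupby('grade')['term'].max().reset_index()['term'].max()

filter rows where rate_bp < 909:
  grade  term  rate_bp client
0     A   324      831    Eli
2     A   149      379    Eli
4     A   160      566    Fay
5     C   145      351   Nora
6     C    92      397    Uma
group by grade, max of term:
grade
A    324
C    145
Name: term, dtype: int64
reset_index():
  grade  term
0     A   324
1     C   145
So max() = 324.

324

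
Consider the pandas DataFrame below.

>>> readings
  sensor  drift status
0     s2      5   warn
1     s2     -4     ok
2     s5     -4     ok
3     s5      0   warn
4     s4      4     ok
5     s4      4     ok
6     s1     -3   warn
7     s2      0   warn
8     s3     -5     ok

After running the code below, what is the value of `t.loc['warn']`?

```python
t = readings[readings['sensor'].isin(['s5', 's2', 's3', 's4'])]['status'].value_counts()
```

3

filter rows where sensor in ['s5', 's2', 's3', 's4']:
  sensor  drift status
0     s2      5   warn
1     s2     -4     ok
2     s5     -4     ok
3     s5      0   warn
4     s4      4     ok
5     s4      4     ok
7     s2      0   warn
8     s3     -5     ok
value_counts of status:
status
ok      5
warn    3
Name: count, dtype: int64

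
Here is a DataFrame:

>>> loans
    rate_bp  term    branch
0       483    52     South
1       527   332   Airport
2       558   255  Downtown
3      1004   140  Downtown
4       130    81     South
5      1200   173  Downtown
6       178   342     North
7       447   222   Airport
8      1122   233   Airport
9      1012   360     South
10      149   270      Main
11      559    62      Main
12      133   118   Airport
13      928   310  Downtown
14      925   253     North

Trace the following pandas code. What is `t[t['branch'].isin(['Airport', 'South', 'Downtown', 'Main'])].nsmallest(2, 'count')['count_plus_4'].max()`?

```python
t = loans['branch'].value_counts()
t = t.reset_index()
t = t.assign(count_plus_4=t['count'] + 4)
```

7

value_counts of branch:
branch
Airport     4
Downtown    4
South       3
North       2
Main        2
Name: count, dtype: int64
reset_index():
     branch  count
0   Airport      4
1  Downtown      4
2     South      3
3     North      2
4      Main      2
add column count_plus_4 = t['count'] + 4:
     branch  count  count_plus_4
0   Airport      4             8
1  Downtown      4             8
2     South      3             7
3     North      2             6
4      Main      2             6
filter rows where branch in ['Airport', 'South', 'Downtown', 'Main']:
     branch  count  count_plus_4
0   Airport      4             8
1  Downtown      4             8
2     South      3             7
4      Main      2             6
take 2 rows with smallest count:
  branch  count  count_plus_4
4   Main      2             6
2  South      3             7
Taking the max of column 'count_plus_4' gives 7.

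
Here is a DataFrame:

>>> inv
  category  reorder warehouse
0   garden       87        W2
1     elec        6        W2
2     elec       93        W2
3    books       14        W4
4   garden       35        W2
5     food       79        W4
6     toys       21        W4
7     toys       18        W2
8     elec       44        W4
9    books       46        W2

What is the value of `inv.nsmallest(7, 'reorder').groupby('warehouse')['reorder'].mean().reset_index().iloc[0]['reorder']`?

take 7 rows with smallest reorder:
  category  reorder warehouse
1     elec        6        W2
3    books       14        W4
7     toys       18        W2
6     toys       21        W4
4   garden       35        W2
8     elec       44        W4
9    books       46        W2
group by warehouse, mean of reorder:
warehouse
W2    26.250000
W4    26.333333
Name: reorder, dtype: float64
reset_index():
  warehouse    reorder
0        W2  26.250000
1        W4  26.333333
Reading off the value at position 0, column 'reorder', we get 26.25.

26.25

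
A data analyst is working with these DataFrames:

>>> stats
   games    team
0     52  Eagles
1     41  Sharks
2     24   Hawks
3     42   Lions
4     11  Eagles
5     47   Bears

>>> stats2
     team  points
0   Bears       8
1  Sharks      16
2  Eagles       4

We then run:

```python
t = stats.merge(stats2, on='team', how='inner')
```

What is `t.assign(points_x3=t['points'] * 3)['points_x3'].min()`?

12

merge on 'team' (how='inner') → 4 rows:
   games    team  points
0     52  Eagles       4
1     41  Sharks      16
2     11  Eagles       4
3     47   Bears       8
add column points_x3 = t['points'] * 3:
   games    team  points  points_x3
0     52  Eagles       4         12
1     41  Sharks      16         48
2     11  Eagles       4         12
3     47   Bears       8         24
So min() = 12.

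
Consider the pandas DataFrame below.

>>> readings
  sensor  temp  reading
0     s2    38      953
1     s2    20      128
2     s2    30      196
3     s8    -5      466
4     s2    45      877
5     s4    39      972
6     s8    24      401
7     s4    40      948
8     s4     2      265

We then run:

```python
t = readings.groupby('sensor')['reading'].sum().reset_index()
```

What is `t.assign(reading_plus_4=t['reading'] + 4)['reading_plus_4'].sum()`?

group by sensor, sum of reading:
sensor
s2    2154
s4    2185
s8     867
Name: reading, dtype: int64
reset_index():
  sensor  reading
0     s2     2154
1     s4     2185
2     s8      867
add column reading_plus_4 = t['reading'] + 4:
  sensor  reading  reading_plus_4
0     s2     2154            2158
1     s4     2185            2189
2     s8      867             871
Reading off the sum of column 'reading_plus_4', we get 5218.

5218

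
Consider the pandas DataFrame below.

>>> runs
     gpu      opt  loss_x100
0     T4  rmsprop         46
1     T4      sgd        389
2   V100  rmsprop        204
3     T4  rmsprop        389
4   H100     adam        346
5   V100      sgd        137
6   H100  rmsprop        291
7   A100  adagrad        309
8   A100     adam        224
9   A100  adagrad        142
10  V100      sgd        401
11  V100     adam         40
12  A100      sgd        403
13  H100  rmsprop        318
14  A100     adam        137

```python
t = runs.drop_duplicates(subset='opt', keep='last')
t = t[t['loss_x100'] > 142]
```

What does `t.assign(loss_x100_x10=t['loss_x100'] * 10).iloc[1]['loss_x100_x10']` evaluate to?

drop duplicate opt (keep=last):
     gpu      opt  loss_x100
9   A100  adagrad        142
12  A100      sgd        403
13  H100  rmsprop        318
14  A100     adam        137
filter rows where loss_x100 > 142:
     gpu      opt  loss_x100
12  A100      sgd        403
13  H100  rmsprop        318
add column loss_x100_x10 = t['loss_x100'] * 10:
     gpu      opt  loss_x100  loss_x100_x10
12  A100      sgd        403           4030
13  H100  rmsprop        318           3180
Taking the value at position 1, column 'loss_x100_x10' gives 3180.

3180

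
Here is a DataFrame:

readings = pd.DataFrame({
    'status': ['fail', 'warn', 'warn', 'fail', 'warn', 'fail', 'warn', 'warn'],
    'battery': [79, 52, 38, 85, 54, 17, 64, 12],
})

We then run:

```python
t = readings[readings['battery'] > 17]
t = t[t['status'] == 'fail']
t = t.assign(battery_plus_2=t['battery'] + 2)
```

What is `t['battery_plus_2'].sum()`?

168

filter rows where battery > 17:
  status  battery
0   fail       79
1   warn       52
2   warn       38
3   fail       85
4   warn       54
6   warn       64
filter rows where status == 'fail':
  status  battery
0   fail       79
3   fail       85
add column battery_plus_2 = t['battery'] + 2:
  status  battery  battery_plus_2
0   fail       79              81
3   fail       85              87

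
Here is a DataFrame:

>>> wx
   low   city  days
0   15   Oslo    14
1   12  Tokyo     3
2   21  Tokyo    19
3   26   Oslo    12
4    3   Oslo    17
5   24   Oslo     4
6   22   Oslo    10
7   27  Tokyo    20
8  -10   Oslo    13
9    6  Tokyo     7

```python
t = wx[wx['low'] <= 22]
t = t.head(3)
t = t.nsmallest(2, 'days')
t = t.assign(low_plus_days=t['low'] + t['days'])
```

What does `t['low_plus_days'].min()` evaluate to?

filter rows where low <= 22:
   low   city  days
0   15   Oslo    14
1   12  Tokyo     3
2   21  Tokyo    19
4    3   Oslo    17
6   22   Oslo    10
8  -10   Oslo    13
9    6  Tokyo     7
take first 3 rows:
   low   city  days
0   15   Oslo    14
1   12  Tokyo     3
2   21  Tokyo    19
take 2 rows with smallest days:
   low   city  days
1   12  Tokyo     3
0   15   Oslo    14
add column low_plus_days = t['low'] + t['days']:
   low   city  days  low_plus_days
1   12  Tokyo     3             15
0   15   Oslo    14             29
min of column 'low_plus_days' → 15

15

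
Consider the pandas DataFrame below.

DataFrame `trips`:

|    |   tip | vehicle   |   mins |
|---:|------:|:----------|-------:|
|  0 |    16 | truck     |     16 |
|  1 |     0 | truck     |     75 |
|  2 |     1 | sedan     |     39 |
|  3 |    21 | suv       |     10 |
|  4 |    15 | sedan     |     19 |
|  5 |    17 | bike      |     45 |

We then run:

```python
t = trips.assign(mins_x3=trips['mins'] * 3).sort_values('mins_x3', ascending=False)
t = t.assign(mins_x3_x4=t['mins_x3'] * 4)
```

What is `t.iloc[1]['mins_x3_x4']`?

540

add column mins_x3 = trips['mins'] * 3:
   tip vehicle  mins  mins_x3
0   16   truck    16       48
1    0   truck    75      225
2    1   sedan    39      117
3   21     suv    10       30
4   15   sedan    19       57
5   17    bike    45      135
sort by mins_x3 descending:
   tip vehicle  mins  mins_x3
1    0   truck    75      225
5   17    bike    45      135
2    1   sedan    39      117
4   15   sedan    19       57
0   16   truck    16       48
3   21     suv    10       30
add column mins_x3_x4 = t['mins_x3'] * 4:
   tip vehicle  mins  mins_x3  mins_x3_x4
1    0   truck    75      225         900
5   17    bike    45      135         540
2    1   sedan    39      117         468
4   15   sedan    19       57         228
0   16   truck    16       48         192
3   21     suv    10       30         120
Then the value at position 1, column 'mins_x3_x4': 540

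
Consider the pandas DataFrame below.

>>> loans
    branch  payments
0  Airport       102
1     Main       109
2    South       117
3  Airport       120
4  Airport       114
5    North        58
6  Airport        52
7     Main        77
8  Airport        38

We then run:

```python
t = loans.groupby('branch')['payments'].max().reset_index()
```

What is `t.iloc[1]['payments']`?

109

group by branch, max of payments:
branch
Airport    120
Main       109
North       58
South      117
Name: payments, dtype: int64
reset_index():
    branch  payments
0  Airport       120
1     Main       109
2    North        58
3    South       117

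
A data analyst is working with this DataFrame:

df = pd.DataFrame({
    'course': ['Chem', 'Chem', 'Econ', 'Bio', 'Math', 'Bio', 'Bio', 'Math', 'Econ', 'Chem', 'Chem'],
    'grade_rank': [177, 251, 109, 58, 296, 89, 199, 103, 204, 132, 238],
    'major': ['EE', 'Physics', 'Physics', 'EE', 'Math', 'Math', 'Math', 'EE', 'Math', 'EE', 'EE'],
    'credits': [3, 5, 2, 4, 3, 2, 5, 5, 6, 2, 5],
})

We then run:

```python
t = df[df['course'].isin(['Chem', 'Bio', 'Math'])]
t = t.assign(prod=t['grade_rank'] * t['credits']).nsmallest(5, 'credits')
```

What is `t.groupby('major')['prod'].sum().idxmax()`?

Math

filter rows where course in ['Chem', 'Bio', 'Math']:
   course  grade_rank    major  credits
0    Chem         177       EE        3
1    Chem         251  Physics        5
3     Bio          58       EE        4
4    Math         296     Math        3
5     Bio          89     Math        2
6     Bio         199     Math        5
7    Math         103       EE        5
9    Chem         132       EE        2
10   Chem         238       EE        5
add column prod = t['grade_rank'] * t['credits']:
   course  grade_rank    major  credits  prod
0    Chem         177       EE        3   531
1    Chem         251  Physics        5  1255
3     Bio          58       EE        4   232
4    Math         296     Math        3   888
5     Bio          89     Math        2   178
6     Bio         199     Math        5   995
7    Math         103       EE        5   515
9    Chem         132       EE        2   264
10   Chem         238       EE        5  1190
take 5 rows with smallest credits:
  course  grade_rank major  credits  prod
5    Bio          89  Math        2   178
9   Chem         132    EE        2   264
0   Chem         177    EE        3   531
4   Math         296  Math        3   888
3    Bio          58    EE        4   232
group by major, sum of prod:
major
EE      1027
Math    1066
Name: prod, dtype: int64
The label with the largest value is Math.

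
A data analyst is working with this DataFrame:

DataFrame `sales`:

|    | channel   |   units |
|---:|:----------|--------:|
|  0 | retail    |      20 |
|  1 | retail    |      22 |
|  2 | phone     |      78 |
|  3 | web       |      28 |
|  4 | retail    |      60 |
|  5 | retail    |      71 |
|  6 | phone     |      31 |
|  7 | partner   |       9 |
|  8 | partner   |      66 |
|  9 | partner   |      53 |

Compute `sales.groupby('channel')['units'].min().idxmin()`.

group by channel, min of units:
channel
partner     9
phone      31
retail     20
web        28
Name: units, dtype: int64
Then the label with the smallest value: partner

partner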